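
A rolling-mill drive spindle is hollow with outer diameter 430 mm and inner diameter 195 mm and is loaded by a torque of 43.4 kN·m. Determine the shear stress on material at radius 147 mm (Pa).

1.98e6 Pa

J = π(d_o⁴ − d_i⁴)/32 = π(0.430⁴ − 0.195⁴)/32 = 3.214×10^-3 m⁴.
Shear stress varies linearly with radius: τ = T·r/J = 43400 × 0.147 / 3.214×10^-3 = 1.985×10^6 Pa.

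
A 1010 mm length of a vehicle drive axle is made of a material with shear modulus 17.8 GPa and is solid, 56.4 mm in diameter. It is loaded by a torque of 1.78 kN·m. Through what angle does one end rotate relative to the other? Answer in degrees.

J = πd⁴/32 = π(0.0564)⁴/32 = 9.934×10^-7 m⁴.
θ = T·L/(G·J) = 1780 × 1.01 / (17.8×10⁹ × 9.934×10^-7) = 0.1017 rad.

5.83°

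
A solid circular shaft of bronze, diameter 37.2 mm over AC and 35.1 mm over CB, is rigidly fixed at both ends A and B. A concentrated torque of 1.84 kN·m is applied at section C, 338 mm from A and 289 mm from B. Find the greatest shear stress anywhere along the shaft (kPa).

Compatibility: T_A·a/J_AC = T_B·b/J_CB with T_A + T_B = T₀.
J_AC = 1.88×10^-7 m⁴, J_CB = 1.49×10^-7 m⁴, so T_A = T₀·(J_AC/a)/((J_AC/a)+(J_CB/b)) = 954.9 N·m, T_B = 885.1 N·m.
τ in each portion: τ_AC = 9.45×10^7 Pa, τ_CB = 1.04×10^8 Pa; maximum is in CB.
τ_max = T_CB·r/J = 885.1·0.0175/1.49×10^-7 = 1.042×10^8 Pa.

104000 kPa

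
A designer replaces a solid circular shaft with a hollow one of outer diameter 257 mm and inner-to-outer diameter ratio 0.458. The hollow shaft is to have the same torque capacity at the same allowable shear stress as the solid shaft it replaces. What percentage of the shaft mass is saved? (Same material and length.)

18.6 %

Equal τ_max and T ⇒ the solid shaft needs d_s³ = d_o³(1−k⁴), so d_s = 257·(1−0.458⁴)^(1/3) = 253.2 mm.
Area ratio A_h/A_s = d_o²(1−k²)/d_s² = (1−k²)/(1−k⁴)^(2/3) = 0.8143.
Mass saving = 1 − 0.8143 = 18.6 %.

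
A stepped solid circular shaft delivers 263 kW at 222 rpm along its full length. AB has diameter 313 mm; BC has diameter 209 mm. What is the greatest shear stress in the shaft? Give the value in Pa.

6.31e6 Pa

ω = 2π·222/60 = 23.25 rad/s, so T = P/ω = 263×10³ / 23.25 = 11310 N·m.
Under the same torque, τ_max = 16T/(πd³) is largest where d is smallest — segment BC (d = 209 mm).
τ_max = 16·11310/(π·(0.209)³) = 6.311×10^6 Pa.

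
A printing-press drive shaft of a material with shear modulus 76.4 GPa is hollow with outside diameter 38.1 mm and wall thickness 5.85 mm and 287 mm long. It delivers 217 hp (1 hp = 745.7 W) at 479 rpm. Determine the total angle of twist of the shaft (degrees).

ω = 2π·479/60 = 50.16 rad/s, so T = P/ω = 217×745.7 / 50.16 = 3226 N·m.
J = π(d_o⁴ − d_i⁴)/32 = π(0.0381⁴ − 0.0264⁴)/32 = 1.592×10^-7 m⁴.
θ = T·L/(G·J) = 3226 × 0.287 / (76.4×10⁹ × 1.592×10^-7) = 0.07613 rad.

4.36°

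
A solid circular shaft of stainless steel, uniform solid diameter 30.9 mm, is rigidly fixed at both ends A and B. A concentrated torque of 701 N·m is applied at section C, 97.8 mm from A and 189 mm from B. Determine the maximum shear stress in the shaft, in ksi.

With uniform GJ and both ends fixed, compatibility θ_AC = θ_CB gives T_A·a = T_B·b, together with T_A + T_B = T₀.
T_A = T₀·b/(a+b) = 701.0·189/286.8 = 462.0 N·m; T_B = 239.0 N·m.
τ in each portion: τ_AC = 7.97×10^7 Pa, τ_CB = 4.13×10^7 Pa; maximum is in AC.
τ_max = T_AC·r/J = 462.0·0.0154/8.95×10^-8 = 7.974×10^7 Pa.

11.6 ksi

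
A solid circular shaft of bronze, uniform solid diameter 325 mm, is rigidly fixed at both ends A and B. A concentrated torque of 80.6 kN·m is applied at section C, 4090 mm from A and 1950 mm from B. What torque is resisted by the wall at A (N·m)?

With uniform GJ and both ends fixed, compatibility θ_AC = θ_CB gives T_A·a = T_B·b, together with T_A + T_B = T₀.
T_A = T₀·b/(a+b) = 80600·1950/6040 = 26020 N·m; T_B = 54580 N·m.

26000 N·m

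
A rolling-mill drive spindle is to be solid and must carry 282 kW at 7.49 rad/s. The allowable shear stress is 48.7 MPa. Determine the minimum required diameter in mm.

158 mm

ω = 7.49 rad/s, so T = P/ω = 282×10³ / 7.490 = 37650 N·m.
For a solid shaft τ_max = 16T/(πd³), so d = (16T/(π τ_allow))^(1/3) = (16·37650/(π·4.87×10^7))^(1/3) = 0.1579 m.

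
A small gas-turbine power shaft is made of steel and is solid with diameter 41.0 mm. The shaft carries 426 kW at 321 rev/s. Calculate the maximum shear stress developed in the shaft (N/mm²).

ω = 2π·321 = 2017 rad/s, so T = P/ω = 426×10³ / 2017 = 211.2 N·m.
J = πd⁴/32 = π(0.0410)⁴/32 = 2.774×10^-7 m⁴.
τ_max = T·r/J = 211.2 × 0.0205 / 2.774×10^-7 = 1.561×10^7 Pa.

15.6 N/mm²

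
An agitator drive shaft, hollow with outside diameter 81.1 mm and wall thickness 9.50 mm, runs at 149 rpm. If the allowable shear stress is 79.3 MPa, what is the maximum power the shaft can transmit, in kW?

J = π(d_o⁴ − d_i⁴)/32 = π(0.0811⁴ − 0.0621⁴)/32 = 2.787×10^-6 m⁴.
T_max = τ_allow·J/r = 7.93×10^7 × 2.787×10^-6 / 0.0405 = 5450 N·m.
ω = 2π·149/60 = 15.60 rad/s, so P_max = T_max·ω = 8.504×10^4 W.

85.0 kW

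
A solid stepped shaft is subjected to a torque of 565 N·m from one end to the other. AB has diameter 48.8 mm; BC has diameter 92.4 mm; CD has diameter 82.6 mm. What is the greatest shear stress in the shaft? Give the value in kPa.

24800 kPa

Under the same torque, τ_max = 16T/(πd³) is largest where d is smallest — segment AB (d = 48.8 mm).
τ_max = 16·565.0/(π·(0.0488)³) = 2.476×10^7 Pa.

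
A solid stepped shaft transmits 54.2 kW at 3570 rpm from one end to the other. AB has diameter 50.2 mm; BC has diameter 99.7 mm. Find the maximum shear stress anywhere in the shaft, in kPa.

ω = 2π·3570/60 = 373.8 rad/s, so T = P/ω = 54.2×10³ / 373.8 = 145.0 N·m.
Under the same torque, τ_max = 16T/(πd³) is largest where d is smallest — segment AB (d = 50.2 mm).
τ_max = 16·145.0/(π·(0.0502)³) = 5.837×10^6 Pa.

5840 kPa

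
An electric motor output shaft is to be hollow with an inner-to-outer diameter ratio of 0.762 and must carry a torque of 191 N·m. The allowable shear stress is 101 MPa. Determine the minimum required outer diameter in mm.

For a hollow shaft with d_i/d_o = 0.762: τ_max = 16T/(π d_o³ (1−k⁴)), so d_o = [16T/(π τ_allow (1−k⁴))]^(1/3) = [16·191.0/(π·1.01×10^8·0.6629)]^(1/3) = 0.02440 m.

24.4 mm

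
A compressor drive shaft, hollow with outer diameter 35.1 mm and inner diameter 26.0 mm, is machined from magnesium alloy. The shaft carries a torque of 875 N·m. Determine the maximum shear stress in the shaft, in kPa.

J = π(d_o⁴ − d_i⁴)/32 = π(0.0351⁴ − 0.0260⁴)/32 = 1.042×10^-7 m⁴.
τ_max = T·r/J = 875.0 × 0.0175 / 1.042×10^-7 = 1.474×10^8 Pa.

147000 kPa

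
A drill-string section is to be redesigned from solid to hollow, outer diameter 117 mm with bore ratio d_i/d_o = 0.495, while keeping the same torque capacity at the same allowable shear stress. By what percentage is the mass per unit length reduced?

Equal τ_max and T ⇒ the solid shaft needs d_s³ = d_o³(1−k⁴), so d_s = 117·(1−0.495⁴)^(1/3) = 114.6 mm.
Area ratio A_h/A_s = d_o²(1−k²)/d_s² = (1−k²)/(1−k⁴)^(2/3) = 0.7868.
Mass saving = 1 − 0.7868 = 21.3 %.

21.3 %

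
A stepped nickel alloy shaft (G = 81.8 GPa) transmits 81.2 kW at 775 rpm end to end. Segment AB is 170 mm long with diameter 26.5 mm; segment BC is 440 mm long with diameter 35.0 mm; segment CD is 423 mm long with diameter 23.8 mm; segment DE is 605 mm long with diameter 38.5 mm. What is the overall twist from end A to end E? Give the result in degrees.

ω = 2π·775/60 = 81.16 rad/s, so T = P/ω = 81.2×10³ / 81.16 = 1001 N·m.
J_AB = π(0.0265)⁴/32 = 4.84×10^-8 m⁴; J_BC = π(0.0350)⁴/32 = 1.47×10^-7 m⁴; J_CD = π(0.0238)⁴/32 = 3.15×10^-8 m⁴; J_DE = π(0.0385)⁴/32 = 2.16×10^-7 m⁴.
θ = (T/G)·Σ L_i/J_i = (1001/81.8×10⁹)·(0.170/4.84×10^-8 + 0.440/1.47×10^-7 + 0.423/3.15×10^-8 + 0.605/2.16×10^-7) = 0.2780 rad.

15.9°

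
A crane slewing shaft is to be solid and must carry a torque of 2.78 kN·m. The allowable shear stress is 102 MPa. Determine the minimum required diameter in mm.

51.8 mm

For a solid shaft τ_max = 16T/(πd³), so d = (16T/(π τ_allow))^(1/3) = (16·2780/(π·1.02×10^8))^(1/3) = 0.05178 m.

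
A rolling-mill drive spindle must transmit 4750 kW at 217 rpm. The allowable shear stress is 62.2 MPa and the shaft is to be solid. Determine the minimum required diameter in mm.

ω = 2π·217/60 = 22.72 rad/s, so T = P/ω = 4750×10³ / 22.72 = 209000 N·m.
For a solid shaft τ_max = 16T/(πd³), so d = (16T/(π τ_allow))^(1/3) = (16·209000/(π·6.22×10^7))^(1/3) = 0.2577 m.

258 mm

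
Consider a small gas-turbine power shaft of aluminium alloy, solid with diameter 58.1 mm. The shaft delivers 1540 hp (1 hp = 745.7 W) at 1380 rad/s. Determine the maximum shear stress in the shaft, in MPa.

21.6 MPa

ω = 1380 rad/s, so T = P/ω = 1540×745.7 / 1380 = 832.2 N·m.
J = πd⁴/32 = π(0.0581)⁴/32 = 1.119×10^-6 m⁴.
τ_max = T·r/J = 832.2 × 0.0290 / 1.119×10^-6 = 2.161×10^7 Pa.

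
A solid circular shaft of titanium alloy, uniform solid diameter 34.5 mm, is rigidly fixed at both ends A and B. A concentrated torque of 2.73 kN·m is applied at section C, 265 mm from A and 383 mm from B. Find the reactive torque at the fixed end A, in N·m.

With uniform GJ and both ends fixed, compatibility θ_AC = θ_CB gives T_A·a = T_B·b, together with T_A + T_B = T₀.
T_A = T₀·b/(a+b) = 2730·383/648.0 = 1614 N·m; T_B = 1116 N·m.

1610 N·m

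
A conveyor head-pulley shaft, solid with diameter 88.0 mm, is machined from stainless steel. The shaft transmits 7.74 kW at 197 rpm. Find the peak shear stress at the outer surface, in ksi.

ω = 2π·197/60 = 20.63 rad/s, so T = P/ω = 7.74×10³ / 20.63 = 375.2 N·m.
J = πd⁴/32 = π(0.0880)⁴/32 = 5.887×10^-6 m⁴.
τ_max = T·r/J = 375.2 × 0.0440 / 5.887×10^-6 = 2.804×10^6 Pa.

0.407 ksi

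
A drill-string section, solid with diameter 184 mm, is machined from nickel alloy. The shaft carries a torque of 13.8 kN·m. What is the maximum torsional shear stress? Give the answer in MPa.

11.3 MPa

J = πd⁴/32 = π(0.184)⁴/32 = 1.125×10^-4 m⁴.
τ_max = T·r/J = 13800 × 0.0920 / 1.125×10^-4 = 1.128×10^7 Pa.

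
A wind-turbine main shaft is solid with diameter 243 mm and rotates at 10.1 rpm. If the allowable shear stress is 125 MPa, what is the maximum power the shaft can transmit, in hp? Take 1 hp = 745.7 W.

500 hp

J = πd⁴/32 = π(0.243)⁴/32 = 3.423×10^-4 m⁴.
T_max = τ_allow·J/r = 1.25×10^8 × 3.423×10^-4 / 0.121 = 352200 N·m.
ω = 2π·10.1/60 = 1.058 rad/s, so P_max = T_max·ω = 3.725×10^5 W.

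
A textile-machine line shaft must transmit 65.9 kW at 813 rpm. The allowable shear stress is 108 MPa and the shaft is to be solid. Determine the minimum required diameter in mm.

33.2 mm

ω = 2π·813/60 = 85.14 rad/s, so T = P/ω = 65.9×10³ / 85.14 = 774.0 N·m.
For a solid shaft τ_max = 16T/(πd³), so d = (16T/(π τ_allow))^(1/3) = (16·774.0/(π·1.08×10^8))^(1/3) = 0.03317 m.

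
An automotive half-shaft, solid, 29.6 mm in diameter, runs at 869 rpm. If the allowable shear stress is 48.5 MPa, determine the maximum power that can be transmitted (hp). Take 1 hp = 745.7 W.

J = πd⁴/32 = π(0.0296)⁴/32 = 7.536×10^-8 m⁴.
T_max = τ_allow·J/r = 4.85×10^7 × 7.536×10^-8 / 0.0148 = 247.0 N·m.
ω = 2π·869/60 = 91.00 rad/s, so P_max = T_max·ω = 2.247×10^4 W.

30.1 hp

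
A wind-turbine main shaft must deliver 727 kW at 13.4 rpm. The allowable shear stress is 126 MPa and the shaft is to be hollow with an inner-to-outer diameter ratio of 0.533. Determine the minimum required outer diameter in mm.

283 mm

ω = 2π·13.4/60 = 1.403 rad/s, so T = P/ω = 727×10³ / 1.403 = 518100 N·m.
For a hollow shaft with d_i/d_o = 0.533: τ_max = 16T/(π d_o³ (1−k⁴)), so d_o = [16T/(π τ_allow (1−k⁴))]^(1/3) = [16·518100/(π·1.26×10^8·0.9193)]^(1/3) = 0.2835 m.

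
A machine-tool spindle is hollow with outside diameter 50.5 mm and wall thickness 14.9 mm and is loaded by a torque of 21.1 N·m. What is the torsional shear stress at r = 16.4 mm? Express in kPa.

J = π(d_o⁴ − d_i⁴)/32 = π(0.0505⁴ − 0.0207⁴)/32 = 6.205×10^-7 m⁴.
Shear stress varies linearly with radius: τ = T·r/J = 21.10 × 0.0164 / 6.205×10^-7 = 5.577×10^5 Pa.

558 kPa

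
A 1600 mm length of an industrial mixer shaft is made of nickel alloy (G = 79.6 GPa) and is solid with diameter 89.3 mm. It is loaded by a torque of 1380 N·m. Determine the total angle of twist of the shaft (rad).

J = πd⁴/32 = π(0.0893)⁴/32 = 6.243×10^-6 m⁴.
θ = T·L/(G·J) = 1380 × 1.60 / (79.6×10⁹ × 6.243×10^-6) = 4.443×10^-3 rad.

0.00444 rad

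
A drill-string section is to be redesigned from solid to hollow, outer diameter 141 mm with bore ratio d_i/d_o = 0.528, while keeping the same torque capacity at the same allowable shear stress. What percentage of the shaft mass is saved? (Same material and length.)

Equal τ_max and T ⇒ the solid shaft needs d_s³ = d_o³(1−k⁴), so d_s = 141·(1−0.528⁴)^(1/3) = 137.2 mm.
Area ratio A_h/A_s = d_o²(1−k²)/d_s² = (1−k²)/(1−k⁴)^(2/3) = 0.7612.
Mass saving = 1 − 0.7612 = 23.9 %.

23.9 %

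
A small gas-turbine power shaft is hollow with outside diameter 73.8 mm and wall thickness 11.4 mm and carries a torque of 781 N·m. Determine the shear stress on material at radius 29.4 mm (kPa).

J = π(d_o⁴ − d_i⁴)/32 = π(0.0738⁴ − 0.0510⁴)/32 = 2.248×10^-6 m⁴.
Shear stress varies linearly with radius: τ = T·r/J = 781.0 × 0.0294 / 2.248×10^-6 = 1.021×10^7 Pa.

10200 kPa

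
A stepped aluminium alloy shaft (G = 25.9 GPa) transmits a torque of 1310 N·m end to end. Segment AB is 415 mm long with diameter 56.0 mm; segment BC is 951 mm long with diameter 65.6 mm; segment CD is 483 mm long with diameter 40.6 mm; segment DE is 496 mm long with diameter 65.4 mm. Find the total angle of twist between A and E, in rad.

J_AB = π(0.0560)⁴/32 = 9.65×10^-7 m⁴; J_BC = π(0.0656)⁴/32 = 1.82×10^-6 m⁴; J_CD = π(0.0406)⁴/32 = 2.67×10^-7 m⁴; J_DE = π(0.0654)⁴/32 = 1.80×10^-6 m⁴.
θ = (T/G)·Σ L_i/J_i = (1310/25.9×10⁹)·(0.415/9.65×10^-7 + 0.951/1.82×10^-6 + 0.483/2.67×10^-7 + 0.496/1.80×10^-6) = 0.1537 rad.

0.154 rad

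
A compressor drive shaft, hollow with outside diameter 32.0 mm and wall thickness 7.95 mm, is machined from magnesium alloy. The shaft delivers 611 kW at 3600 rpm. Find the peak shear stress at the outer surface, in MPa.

269 MPa

ω = 2π·3600/60 = 377.0 rad/s, so T = P/ω = 611×10³ / 377.0 = 1621 N·m.
J = π(d_o⁴ − d_i⁴)/32 = π(0.0320⁴ − 0.0161⁴)/32 = 9.635×10^-8 m⁴.
τ_max = T·r/J = 1621 × 0.0160 / 9.635×10^-8 = 2.691×10^8 Pa.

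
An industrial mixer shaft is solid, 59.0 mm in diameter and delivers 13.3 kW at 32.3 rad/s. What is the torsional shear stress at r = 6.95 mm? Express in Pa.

2.41e6 Pa

ω = 32.3 rad/s, so T = P/ω = 13.3×10³ / 32.30 = 411.8 N·m.
J = πd⁴/32 = π(0.0590)⁴/32 = 1.190×10^-6 m⁴.
Shear stress varies linearly with radius: τ = T·r/J = 411.8 × 0.00695 / 1.190×10^-6 = 2.406×10^6 Pa.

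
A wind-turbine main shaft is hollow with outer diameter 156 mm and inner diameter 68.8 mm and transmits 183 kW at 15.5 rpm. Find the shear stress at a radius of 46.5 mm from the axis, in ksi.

ω = 2π·15.5/60 = 1.623 rad/s, so T = P/ω = 183×10³ / 1.623 = 112700 N·m.
J = π(d_o⁴ − d_i⁴)/32 = π(0.156⁴ − 0.0688⁴)/32 = 5.594×10^-5 m⁴.
Shear stress varies linearly with radius: τ = T·r/J = 112700 × 0.0465 / 5.594×10^-5 = 9.371×10^7 Pa.

13.6 ksi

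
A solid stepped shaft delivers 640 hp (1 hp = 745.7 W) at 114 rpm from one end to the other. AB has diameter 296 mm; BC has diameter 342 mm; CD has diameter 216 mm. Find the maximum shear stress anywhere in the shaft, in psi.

ω = 2π·114/60 = 11.94 rad/s, so T = P/ω = 640×745.7 / 11.94 = 39980 N·m.
Under the same torque, τ_max = 16T/(πd³) is largest where d is smallest — segment CD (d = 216 mm).
τ_max = 16·39980/(π·(0.216)³) = 2.020×10^7 Pa.

2930 psi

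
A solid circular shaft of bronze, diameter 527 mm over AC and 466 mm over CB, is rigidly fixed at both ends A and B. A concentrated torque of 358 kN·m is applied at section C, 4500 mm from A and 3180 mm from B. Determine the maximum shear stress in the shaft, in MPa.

8.36 MPa

Compatibility: T_A·a/J_AC = T_B·b/J_CB with T_A + T_B = T₀.
J_AC = 7.57×10^-3 m⁴, J_CB = 4.63×10^-3 m⁴, so T_A = T₀·(J_AC/a)/((J_AC/a)+(J_CB/b)) = 191900 N·m, T_B = 166100 N·m.
τ in each portion: τ_AC = 6.68×10^6 Pa, τ_CB = 8.36×10^6 Pa; maximum is in CB.
τ_max = T_CB·r/J = 166100·0.233/4.63×10^-3 = 8.357×10^6 Pa.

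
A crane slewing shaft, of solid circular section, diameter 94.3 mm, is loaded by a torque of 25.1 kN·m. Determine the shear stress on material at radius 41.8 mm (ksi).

19.6 ksi

J = πd⁴/32 = π(0.0943)⁴/32 = 7.763×10^-6 m⁴.
Shear stress varies linearly with radius: τ = T·r/J = 25100 × 0.0418 / 7.763×10^-6 = 1.351×10^8 Pa.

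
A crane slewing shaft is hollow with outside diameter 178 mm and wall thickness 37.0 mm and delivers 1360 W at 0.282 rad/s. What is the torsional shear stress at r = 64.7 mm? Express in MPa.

3.58 MPa

ω = 0.282 rad/s, so T = P/ω = 1360 / 0.2820 = 4823 N·m.
J = π(d_o⁴ − d_i⁴)/32 = π(0.178⁴ − 0.104⁴)/32 = 8.707×10^-5 m⁴.
Shear stress varies linearly with radius: τ = T·r/J = 4823 × 0.0647 / 8.707×10^-5 = 3.584×10^6 Pa.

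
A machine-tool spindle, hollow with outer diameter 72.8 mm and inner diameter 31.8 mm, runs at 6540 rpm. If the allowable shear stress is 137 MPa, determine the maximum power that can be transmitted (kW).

6850 kW

J = π(d_o⁴ − d_i⁴)/32 = π(0.0728⁴ − 0.0318⁴)/32 = 2.657×10^-6 m⁴.
T_max = τ_allow·J/r = 1.37×10^8 × 2.657×10^-6 / 0.0364 = 10000 N·m.
ω = 2π·6540/60 = 684.9 rad/s, so P_max = T_max·ω = 6.849×10^6 W.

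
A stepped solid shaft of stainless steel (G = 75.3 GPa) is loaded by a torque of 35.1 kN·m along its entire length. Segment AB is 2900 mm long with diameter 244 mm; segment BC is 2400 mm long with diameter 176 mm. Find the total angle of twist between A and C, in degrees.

0.903°

J_AB = π(0.244)⁴/32 = 3.48×10^-4 m⁴; J_BC = π(0.176)⁴/32 = 9.42×10^-5 m⁴.
θ = (T/G)·Σ L_i/J_i = (35100/75.3×10⁹)·(2.90/3.48×10^-4 + 2.40/9.42×10^-5) = 0.01576 rad.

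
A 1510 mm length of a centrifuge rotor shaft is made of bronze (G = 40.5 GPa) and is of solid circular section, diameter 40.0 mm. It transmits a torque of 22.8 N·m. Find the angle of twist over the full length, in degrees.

J = πd⁴/32 = π(0.0400)⁴/32 = 2.513×10^-7 m⁴.
θ = T·L/(G·J) = 22.80 × 1.51 / (40.5×10⁹ × 2.513×10^-7) = 3.382×10^-3 rad.

0.194°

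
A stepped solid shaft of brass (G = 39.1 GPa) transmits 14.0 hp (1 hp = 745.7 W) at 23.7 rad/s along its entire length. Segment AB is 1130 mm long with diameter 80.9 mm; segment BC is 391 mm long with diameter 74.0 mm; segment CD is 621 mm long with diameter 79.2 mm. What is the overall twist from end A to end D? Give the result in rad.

0.00633 rad

ω = 23.7 rad/s, so T = P/ω = 14.0×745.7 / 23.70 = 440.5 N·m.
J_AB = π(0.0809)⁴/32 = 4.21×10^-6 m⁴; J_BC = π(0.0740)⁴/32 = 2.94×10^-6 m⁴; J_CD = π(0.0792)⁴/32 = 3.86×10^-6 m⁴.
θ = (T/G)·Σ L_i/J_i = (440.5/39.1×10⁹)·(1.13/4.21×10^-6 + 0.391/2.94×10^-6 + 0.621/3.86×10^-6) = 6.335×10^-3 rad.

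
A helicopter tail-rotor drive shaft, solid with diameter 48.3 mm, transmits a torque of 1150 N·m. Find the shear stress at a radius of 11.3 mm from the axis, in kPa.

24300 kPa

J = πd⁴/32 = π(0.0483)⁴/32 = 5.343×10^-7 m⁴.
Shear stress varies linearly with radius: τ = T·r/J = 1150 × 0.0113 / 5.343×10^-7 = 2.432×10^7 Pa.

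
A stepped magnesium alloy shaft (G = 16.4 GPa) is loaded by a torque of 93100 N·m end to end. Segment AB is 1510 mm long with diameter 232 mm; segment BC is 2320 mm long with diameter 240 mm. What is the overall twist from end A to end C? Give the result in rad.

J_AB = π(0.232)⁴/32 = 2.84×10^-4 m⁴; J_BC = π(0.240)⁴/32 = 3.26×10^-4 m⁴.
θ = (T/G)·Σ L_i/J_i = (93100/16.4×10⁹)·(1.51/2.84×10^-4 + 2.32/3.26×10^-4) = 0.07057 rad.

0.0706 rad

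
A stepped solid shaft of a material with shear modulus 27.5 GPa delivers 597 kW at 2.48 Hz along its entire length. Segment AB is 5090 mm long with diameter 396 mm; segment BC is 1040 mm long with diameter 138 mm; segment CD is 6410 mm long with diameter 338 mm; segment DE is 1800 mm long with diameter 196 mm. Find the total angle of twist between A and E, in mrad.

67.9 mrad

ω = 2π·2.48 = 15.58 rad/s, so T = P/ω = 597×10³ / 15.58 = 38310 N·m.
J_AB = π(0.396)⁴/32 = 2.41×10^-3 m⁴; J_BC = π(0.138)⁴/32 = 3.56×10^-5 m⁴; J_CD = π(0.338)⁴/32 = 1.28×10^-3 m⁴; J_DE = π(0.196)⁴/32 = 1.45×10^-4 m⁴.
θ = (T/G)·Σ L_i/J_i = (38310/27.5×10⁹)·(5.09/2.41×10^-3 + 1.04/3.56×10^-5 + 6.41/1.28×10^-3 + 1.80/1.45×10^-4) = 0.06791 rad.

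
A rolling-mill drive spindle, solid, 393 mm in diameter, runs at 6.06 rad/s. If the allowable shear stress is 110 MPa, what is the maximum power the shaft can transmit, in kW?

J = πd⁴/32 = π(0.393)⁴/32 = 2.342×10^-3 m⁴.
T_max = τ_allow·J/r = 1.10×10^8 × 2.342×10^-3 / 0.197 = 1.311e6 N·m.
ω = 6.06 rad/s, so P_max = T_max·ω = 7.945×10^6 W.

7940 kW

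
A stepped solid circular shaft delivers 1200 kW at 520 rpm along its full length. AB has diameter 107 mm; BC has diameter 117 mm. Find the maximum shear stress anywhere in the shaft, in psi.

ω = 2π·520/60 = 54.45 rad/s, so T = P/ω = 1200×10³ / 54.45 = 22040 N·m.
Under the same torque, τ_max = 16T/(πd³) is largest where d is smallest — segment AB (d = 107 mm).
τ_max = 16·22040/(π·(0.107)³) = 9.162×10^7 Pa.

13300 psi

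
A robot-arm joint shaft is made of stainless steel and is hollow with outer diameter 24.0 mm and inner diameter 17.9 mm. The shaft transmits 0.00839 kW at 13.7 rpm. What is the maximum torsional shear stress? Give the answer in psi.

453 psi

ω = 2π·13.7/60 = 1.435 rad/s, so T = P/ω = 0.00839×10³ / 1.435 = 5.848 N·m.
J = π(d_o⁴ − d_i⁴)/32 = π(0.0240⁴ − 0.0179⁴)/32 = 2.249×10^-8 m⁴.
τ_max = T·r/J = 5.848 × 0.0120 / 2.249×10^-8 = 3.120×10^6 Pa.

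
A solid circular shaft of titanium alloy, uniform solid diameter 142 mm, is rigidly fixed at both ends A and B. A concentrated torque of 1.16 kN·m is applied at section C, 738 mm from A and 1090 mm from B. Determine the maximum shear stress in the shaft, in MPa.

1.23 MPa

With uniform GJ and both ends fixed, compatibility θ_AC = θ_CB gives T_A·a = T_B·b, together with T_A + T_B = T₀.
T_A = T₀·b/(a+b) = 1160·1090/1828 = 691.7 N·m; T_B = 468.3 N·m.
τ in each portion: τ_AC = 1.23×10^6 Pa, τ_CB = 8.33×10^5 Pa; maximum is in AC.
τ_max = T_AC·r/J = 691.7·0.0710/3.99×10^-5 = 1.230×10^6 Pa.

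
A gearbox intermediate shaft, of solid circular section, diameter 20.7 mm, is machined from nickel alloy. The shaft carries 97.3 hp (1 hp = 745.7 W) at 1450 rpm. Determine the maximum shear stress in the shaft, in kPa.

274000 kPa

ω = 2π·1450/60 = 151.8 rad/s, so T = P/ω = 97.3×745.7 / 151.8 = 477.8 N·m.
J = πd⁴/32 = π(0.0207)⁴/32 = 1.803×10^-8 m⁴.
τ_max = T·r/J = 477.8 × 0.0103 / 1.803×10^-8 = 2.744×10^8 Pa.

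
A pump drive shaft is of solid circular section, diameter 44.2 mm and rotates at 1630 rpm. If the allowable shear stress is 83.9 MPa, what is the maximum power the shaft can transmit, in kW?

243 kW

J = πd⁴/32 = π(0.0442)⁴/32 = 3.747×10^-7 m⁴.
T_max = τ_allow·J/r = 8.39×10^7 × 3.747×10^-7 / 0.0221 = 1423 N·m.
ω = 2π·1630/60 = 170.7 rad/s, so P_max = T_max·ω = 2.428×10^5 W.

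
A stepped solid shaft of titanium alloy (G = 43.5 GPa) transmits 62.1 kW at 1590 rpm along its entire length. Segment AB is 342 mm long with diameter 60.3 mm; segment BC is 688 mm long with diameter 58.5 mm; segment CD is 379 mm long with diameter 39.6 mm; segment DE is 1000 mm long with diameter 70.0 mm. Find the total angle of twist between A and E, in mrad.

24.5 mrad

ω = 2π·1590/60 = 166.5 rad/s, so T = P/ω = 62.1×10³ / 166.5 = 373.0 N·m.
J_AB = π(0.0603)⁴/32 = 1.30×10^-6 m⁴; J_BC = π(0.0585)⁴/32 = 1.15×10^-6 m⁴; J_CD = π(0.0396)⁴/32 = 2.41×10^-7 m⁴; J_DE = π(0.0700)⁴/32 = 2.36×10^-6 m⁴.
θ = (T/G)·Σ L_i/J_i = (373.0/43.5×10⁹)·(0.342/1.30×10^-6 + 0.688/1.15×10^-6 + 0.379/2.41×10^-7 + 1.00/2.36×10^-6) = 0.02449 rad.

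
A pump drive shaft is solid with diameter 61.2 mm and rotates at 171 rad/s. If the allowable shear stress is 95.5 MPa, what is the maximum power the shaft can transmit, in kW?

735 kW

J = πd⁴/32 = π(0.0612)⁴/32 = 1.377×10^-6 m⁴.
T_max = τ_allow·J/r = 9.55×10^7 × 1.377×10^-6 / 0.0306 = 4298 N·m.
ω = 171 rad/s, so P_max = T_max·ω = 7.350×10^5 W.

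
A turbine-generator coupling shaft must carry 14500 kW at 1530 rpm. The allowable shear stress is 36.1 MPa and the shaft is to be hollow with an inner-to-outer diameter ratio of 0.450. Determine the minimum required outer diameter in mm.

237 mm

ω = 2π·1530/60 = 160.2 rad/s, so T = P/ω = 14500×10³ / 160.2 = 90500 N·m.
For a hollow shaft with d_i/d_o = 0.450: τ_max = 16T/(π d_o³ (1−k⁴)), so d_o = [16T/(π τ_allow (1−k⁴))]^(1/3) = [16·90500/(π·3.61×10^7·0.9590)]^(1/3) = 0.2370 m.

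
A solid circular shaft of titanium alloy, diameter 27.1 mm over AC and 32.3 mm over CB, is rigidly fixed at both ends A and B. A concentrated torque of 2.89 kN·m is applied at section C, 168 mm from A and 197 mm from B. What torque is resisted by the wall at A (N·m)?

1060 N·m

Compatibility: T_A·a/J_AC = T_B·b/J_CB with T_A + T_B = T₀.
J_AC = 5.30×10^-8 m⁴, J_CB = 1.07×10^-7 m⁴, so T_A = T₀·(J_AC/a)/((J_AC/a)+(J_CB/b)) = 1062 N·m, T_B = 1828 N·m.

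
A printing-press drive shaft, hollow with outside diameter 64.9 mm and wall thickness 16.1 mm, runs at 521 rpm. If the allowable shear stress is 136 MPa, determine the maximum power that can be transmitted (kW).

373 kW

J = π(d_o⁴ − d_i⁴)/32 = π(0.0649⁴ − 0.0327⁴)/32 = 1.629×10^-6 m⁴.
T_max = τ_allow·J/r = 1.36×10^8 × 1.629×10^-6 / 0.0324 = 6829 N·m.
ω = 2π·521/60 = 54.56 rad/s, so P_max = T_max·ω = 3.726×10^5 W.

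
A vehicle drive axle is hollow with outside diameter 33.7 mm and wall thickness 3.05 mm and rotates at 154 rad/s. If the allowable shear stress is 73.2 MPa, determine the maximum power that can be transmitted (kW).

46.6 kW

J = π(d_o⁴ − d_i⁴)/32 = π(0.0337⁴ − 0.0276⁴)/32 = 6.966×10^-8 m⁴.
T_max = τ_allow·J/r = 7.32×10^7 × 6.966×10^-8 / 0.0169 = 302.6 N·m.
ω = 154 rad/s, so P_max = T_max·ω = 4.660×10^4 W.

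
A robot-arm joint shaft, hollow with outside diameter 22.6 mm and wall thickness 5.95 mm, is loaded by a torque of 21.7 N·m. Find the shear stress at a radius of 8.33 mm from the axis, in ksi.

J = π(d_o⁴ − d_i⁴)/32 = π(0.0226⁴ − 0.0107⁴)/32 = 2.432×10^-8 m⁴.
Shear stress varies linearly with radius: τ = T·r/J = 21.70 × 0.00833 / 2.432×10^-8 = 7.431×10^6 Pa.

1.08 ksi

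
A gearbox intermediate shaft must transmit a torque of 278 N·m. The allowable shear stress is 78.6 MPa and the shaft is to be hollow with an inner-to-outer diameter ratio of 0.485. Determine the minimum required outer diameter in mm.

26.7 mm

For a hollow shaft with d_i/d_o = 0.485: τ_max = 16T/(π d_o³ (1−k⁴)), so d_o = [16T/(π τ_allow (1−k⁴))]^(1/3) = [16·278.0/(π·7.86×10^7·0.9447)]^(1/3) = 0.02672 m.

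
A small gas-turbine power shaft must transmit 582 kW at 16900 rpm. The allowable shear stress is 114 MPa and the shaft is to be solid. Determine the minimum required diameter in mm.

ω = 2π·16900/60 = 1770 rad/s, so T = P/ω = 582×10³ / 1770 = 328.9 N·m.
For a solid shaft τ_max = 16T/(πd³), so d = (16T/(π τ_allow))^(1/3) = (16·328.9/(π·1.14×10^8))^(1/3) = 0.02449 m.

24.5 mm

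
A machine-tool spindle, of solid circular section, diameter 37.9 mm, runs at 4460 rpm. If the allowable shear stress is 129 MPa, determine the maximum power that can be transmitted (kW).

J = πd⁴/32 = π(0.0379)⁴/32 = 2.026×10^-7 m⁴.
T_max = τ_allow·J/r = 1.29×10^8 × 2.026×10^-7 / 0.0189 = 1379 N·m.
ω = 2π·4460/60 = 467.1 rad/s, so P_max = T_max·ω = 6.440×10^5 W.

644 kW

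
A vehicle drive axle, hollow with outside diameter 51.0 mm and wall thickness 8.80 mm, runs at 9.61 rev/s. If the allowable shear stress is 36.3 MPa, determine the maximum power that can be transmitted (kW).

J = π(d_o⁴ − d_i⁴)/32 = π(0.0510⁴ − 0.0334⁴)/32 = 5.420×10^-7 m⁴.
T_max = τ_allow·J/r = 3.63×10^7 × 5.420×10^-7 / 0.0255 = 771.5 N·m.
ω = 2π·9.61 = 60.38 rad/s, so P_max = T_max·ω = 4.659×10^4 W.

46.6 kW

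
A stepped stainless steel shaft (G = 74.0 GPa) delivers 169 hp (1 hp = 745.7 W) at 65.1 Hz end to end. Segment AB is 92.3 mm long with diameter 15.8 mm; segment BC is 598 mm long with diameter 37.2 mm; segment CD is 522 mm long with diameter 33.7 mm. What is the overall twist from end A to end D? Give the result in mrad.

ω = 2π·65.1 = 409.0 rad/s, so T = P/ω = 169×745.7 / 409.0 = 308.1 N·m.
J_AB = π(0.0158)⁴/32 = 6.12×10^-9 m⁴; J_BC = π(0.0372)⁴/32 = 1.88×10^-7 m⁴; J_CD = π(0.0337)⁴/32 = 1.27×10^-7 m⁴.
θ = (T/G)·Σ L_i/J_i = (308.1/74.0×10⁹)·(0.0923/6.12×10^-9 + 0.598/1.88×10^-7 + 0.522/1.27×10^-7) = 0.09322 rad.

93.2 mrad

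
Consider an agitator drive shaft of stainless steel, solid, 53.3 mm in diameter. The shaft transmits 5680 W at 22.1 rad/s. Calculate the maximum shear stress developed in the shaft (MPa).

ω = 22.1 rad/s, so T = P/ω = 5680 / 22.10 = 257.0 N·m.
J = πd⁴/32 = π(0.0533)⁴/32 = 7.923×10^-7 m⁴.
τ_max = T·r/J = 257.0 × 0.0267 / 7.923×10^-7 = 8.645×10^6 Pa.

8.64 MPa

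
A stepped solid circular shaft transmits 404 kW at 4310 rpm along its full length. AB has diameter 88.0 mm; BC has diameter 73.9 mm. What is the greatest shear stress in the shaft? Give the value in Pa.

ω = 2π·4310/60 = 451.3 rad/s, so T = P/ω = 404×10³ / 451.3 = 895.1 N·m.
Under the same torque, τ_max = 16T/(πd³) is largest where d is smallest — segment BC (d = 73.9 mm).
τ_max = 16·895.1/(π·(0.0739)³) = 1.130×10^7 Pa.

1.13e7 Pa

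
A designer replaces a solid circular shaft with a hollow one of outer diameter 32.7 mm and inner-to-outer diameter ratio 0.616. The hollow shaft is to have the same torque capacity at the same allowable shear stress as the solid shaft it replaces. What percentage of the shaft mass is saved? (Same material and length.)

31.2 %

Equal τ_max and T ⇒ the solid shaft needs d_s³ = d_o³(1−k⁴), so d_s = 32.7·(1−0.616⁴)^(1/3) = 31.05 mm.
Area ratio A_h/A_s = d_o²(1−k²)/d_s² = (1−k²)/(1−k⁴)^(2/3) = 0.6883.
Mass saving = 1 − 0.6883 = 31.2 %.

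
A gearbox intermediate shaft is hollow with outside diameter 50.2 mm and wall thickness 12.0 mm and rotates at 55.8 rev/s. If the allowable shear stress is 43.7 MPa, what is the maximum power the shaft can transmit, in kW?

J = π(d_o⁴ − d_i⁴)/32 = π(0.0502⁴ − 0.0262⁴)/32 = 5.772×10^-7 m⁴.
T_max = τ_allow·J/r = 4.37×10^7 × 5.772×10^-7 / 0.0251 = 1005 N·m.
ω = 2π·55.8 = 350.6 rad/s, so P_max = T_max·ω = 3.523×10^5 W.

352 kW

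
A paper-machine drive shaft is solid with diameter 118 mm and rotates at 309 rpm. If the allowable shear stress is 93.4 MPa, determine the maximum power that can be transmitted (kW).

975 kW

J = πd⁴/32 = π(0.118)⁴/32 = 1.903×10^-5 m⁴.
T_max = τ_allow·J/r = 9.34×10^7 × 1.903×10^-5 / 0.0590 = 30130 N·m.
ω = 2π·309/60 = 32.36 rad/s, so P_max = T_max·ω = 9.750×10^5 W.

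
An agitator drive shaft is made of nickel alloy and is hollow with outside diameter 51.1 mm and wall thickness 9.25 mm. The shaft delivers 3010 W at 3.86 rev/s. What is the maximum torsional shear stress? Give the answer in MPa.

ω = 2π·3.86 = 24.25 rad/s, so T = P/ω = 3010 / 24.25 = 124.1 N·m.
J = π(d_o⁴ − d_i⁴)/32 = π(0.0511⁴ − 0.0326⁴)/32 = 5.585×10^-7 m⁴.
τ_max = T·r/J = 124.1 × 0.0255 / 5.585×10^-7 = 5.678×10^6 Pa.

5.68 MPa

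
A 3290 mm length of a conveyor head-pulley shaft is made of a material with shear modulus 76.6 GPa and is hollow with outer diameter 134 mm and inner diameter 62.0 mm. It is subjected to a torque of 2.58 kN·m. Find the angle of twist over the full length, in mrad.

3.67 mrad

J = π(d_o⁴ − d_i⁴)/32 = π(0.134⁴ − 0.0620⁴)/32 = 3.020×10^-5 m⁴.
θ = T·L/(G·J) = 2580 × 3.29 / (76.6×10⁹ × 3.020×10^-5) = 3.669×10^-3 rad.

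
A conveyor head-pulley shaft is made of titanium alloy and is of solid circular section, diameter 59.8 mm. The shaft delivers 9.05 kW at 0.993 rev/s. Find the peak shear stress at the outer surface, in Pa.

ω = 2π·0.993 = 6.239 rad/s, so T = P/ω = 9.05×10³ / 6.239 = 1451 N·m.
J = πd⁴/32 = π(0.0598)⁴/32 = 1.255×10^-6 m⁴.
τ_max = T·r/J = 1451 × 0.0299 / 1.255×10^-6 = 3.455×10^7 Pa.

3.45e7 Pa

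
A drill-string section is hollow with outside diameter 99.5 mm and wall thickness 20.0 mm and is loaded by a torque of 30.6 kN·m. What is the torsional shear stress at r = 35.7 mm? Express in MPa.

130 MPa

J = π(d_o⁴ − d_i⁴)/32 = π(0.0995⁴ − 0.0595⁴)/32 = 8.392×10^-6 m⁴.
Shear stress varies linearly with radius: τ = T·r/J = 30600 × 0.0357 / 8.392×10^-6 = 1.302×10^8 Pa.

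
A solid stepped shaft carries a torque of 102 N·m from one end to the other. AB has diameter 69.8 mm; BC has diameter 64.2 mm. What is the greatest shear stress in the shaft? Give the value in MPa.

1.96 MPa

Under the same torque, τ_max = 16T/(πd³) is largest where d is smallest — segment BC (d = 64.2 mm).
τ_max = 16·102.0/(π·(0.0642)³) = 1.963×10^6 Pa.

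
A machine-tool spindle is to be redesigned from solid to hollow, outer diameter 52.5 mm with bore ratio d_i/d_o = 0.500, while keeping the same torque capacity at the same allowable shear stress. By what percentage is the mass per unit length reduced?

21.7 %

Equal τ_max and T ⇒ the solid shaft needs d_s³ = d_o³(1−k⁴), so d_s = 52.5·(1−0.500⁴)^(1/3) = 51.38 mm.
Area ratio A_h/A_s = d_o²(1−k²)/d_s² = (1−k²)/(1−k⁴)^(2/3) = 0.7830.
Mass saving = 1 − 0.7830 = 21.7 %.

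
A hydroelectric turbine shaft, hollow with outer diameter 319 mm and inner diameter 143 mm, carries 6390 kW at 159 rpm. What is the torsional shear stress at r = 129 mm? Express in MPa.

50.7 MPa

ω = 2π·159/60 = 16.65 rad/s, so T = P/ω = 6390×10³ / 16.65 = 383800 N·m.
J = π(d_o⁴ − d_i⁴)/32 = π(0.319⁴ − 0.143⁴)/32 = 9.756×10^-4 m⁴.
Shear stress varies linearly with radius: τ = T·r/J = 383800 × 0.129 / 9.756×10^-4 = 5.075×10^7 Pa.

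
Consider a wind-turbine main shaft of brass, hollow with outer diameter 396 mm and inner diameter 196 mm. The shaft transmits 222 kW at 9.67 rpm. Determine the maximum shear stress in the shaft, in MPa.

ω = 2π·9.67/60 = 1.013 rad/s, so T = P/ω = 222×10³ / 1.013 = 219200 N·m.
J = π(d_o⁴ − d_i⁴)/32 = π(0.396⁴ − 0.196⁴)/32 = 2.269×10^-3 m⁴.
τ_max = T·r/J = 219200 × 0.198 / 2.269×10^-3 = 1.913×10^7 Pa.

19.1 MPa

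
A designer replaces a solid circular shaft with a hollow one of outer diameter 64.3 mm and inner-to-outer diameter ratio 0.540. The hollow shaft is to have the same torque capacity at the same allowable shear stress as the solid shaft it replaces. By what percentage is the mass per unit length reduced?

Equal τ_max and T ⇒ the solid shaft needs d_s³ = d_o³(1−k⁴), so d_s = 64.3·(1−0.540⁴)^(1/3) = 62.42 mm.
Area ratio A_h/A_s = d_o²(1−k²)/d_s² = (1−k²)/(1−k⁴)^(2/3) = 0.7516.
Mass saving = 1 − 0.7516 = 24.8 %.

24.8 %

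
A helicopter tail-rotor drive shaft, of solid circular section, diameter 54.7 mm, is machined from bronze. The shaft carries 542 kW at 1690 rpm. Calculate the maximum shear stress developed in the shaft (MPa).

ω = 2π·1690/60 = 177.0 rad/s, so T = P/ω = 542×10³ / 177.0 = 3063 N·m.
J = πd⁴/32 = π(0.0547)⁴/32 = 8.789×10^-7 m⁴.
τ_max = T·r/J = 3063 × 0.0274 / 8.789×10^-7 = 9.530×10^7 Pa.

95.3 MPa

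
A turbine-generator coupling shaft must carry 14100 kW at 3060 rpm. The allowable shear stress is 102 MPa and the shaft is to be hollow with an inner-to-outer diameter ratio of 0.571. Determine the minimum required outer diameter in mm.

ω = 2π·3060/60 = 320.4 rad/s, so T = P/ω = 14100×10³ / 320.4 = 44000 N·m.
For a hollow shaft with d_i/d_o = 0.571: τ_max = 16T/(π d_o³ (1−k⁴)), so d_o = [16T/(π τ_allow (1−k⁴))]^(1/3) = [16·44000/(π·1.02×10^8·0.8937)]^(1/3) = 0.1350 m.

135 mm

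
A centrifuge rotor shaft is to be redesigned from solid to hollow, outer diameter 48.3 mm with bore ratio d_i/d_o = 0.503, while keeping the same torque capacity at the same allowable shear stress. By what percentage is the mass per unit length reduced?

21.9 %

Equal τ_max and T ⇒ the solid shaft needs d_s³ = d_o³(1−k⁴), so d_s = 48.3·(1−0.503⁴)^(1/3) = 47.25 mm.
Area ratio A_h/A_s = d_o²(1−k²)/d_s² = (1−k²)/(1−k⁴)^(2/3) = 0.7807.
Mass saving = 1 − 0.7807 = 21.9 %.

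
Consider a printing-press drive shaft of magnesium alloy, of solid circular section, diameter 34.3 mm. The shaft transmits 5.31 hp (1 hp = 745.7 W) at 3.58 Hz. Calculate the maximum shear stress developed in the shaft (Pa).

2.22e7 Pa

ω = 2π·3.58 = 22.49 rad/s, so T = P/ω = 5.31×745.7 / 22.49 = 176.0 N·m.
J = πd⁴/32 = π(0.0343)⁴/32 = 1.359×10^-7 m⁴.
τ_max = T·r/J = 176.0 × 0.0171 / 1.359×10^-7 = 2.222×10^7 Pa.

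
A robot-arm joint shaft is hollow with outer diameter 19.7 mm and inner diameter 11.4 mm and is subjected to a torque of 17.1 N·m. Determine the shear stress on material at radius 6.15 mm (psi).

1160 psi

J = π(d_o⁴ − d_i⁴)/32 = π(0.0197⁴ − 0.0114⁴)/32 = 1.313×10^-8 m⁴.
Shear stress varies linearly with radius: τ = T·r/J = 17.10 × 0.00615 / 1.313×10^-8 = 8.011×10^6 Pa.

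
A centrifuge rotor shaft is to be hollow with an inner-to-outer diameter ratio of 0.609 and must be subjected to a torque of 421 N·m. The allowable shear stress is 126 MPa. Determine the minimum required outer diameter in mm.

27.0 mm

For a hollow shaft with d_i/d_o = 0.609: τ_max = 16T/(π d_o³ (1−k⁴)), so d_o = [16T/(π τ_allow (1−k⁴))]^(1/3) = [16·421.0/(π·1.26×10^8·0.8624)]^(1/3) = 0.02702 m.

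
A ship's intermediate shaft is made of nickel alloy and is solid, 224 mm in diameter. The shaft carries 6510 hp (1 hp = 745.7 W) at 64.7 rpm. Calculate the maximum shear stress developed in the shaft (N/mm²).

325 N/mm²

ω = 2π·64.7/60 = 6.775 rad/s, so T = P/ω = 6510×745.7 / 6.775 = 716500 N·m.
J = πd⁴/32 = π(0.224)⁴/32 = 2.472×10^-4 m⁴.
τ_max = T·r/J = 716500 × 0.112 / 2.472×10^-4 = 3.247×10^8 Pa.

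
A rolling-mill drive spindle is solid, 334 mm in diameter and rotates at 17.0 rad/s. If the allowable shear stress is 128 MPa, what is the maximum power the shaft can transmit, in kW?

15900 kW

J = πd⁴/32 = π(0.334)⁴/32 = 1.222×10^-3 m⁴.
T_max = τ_allow·J/r = 1.28×10^8 × 1.222×10^-3 / 0.167 = 936400 N·m.
ω = 17.0 rad/s, so P_max = T_max·ω = 1.592×10^7 W.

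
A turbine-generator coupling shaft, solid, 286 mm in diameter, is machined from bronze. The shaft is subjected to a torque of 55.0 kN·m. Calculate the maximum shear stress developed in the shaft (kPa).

J = πd⁴/32 = π(0.286)⁴/32 = 6.568×10^-4 m⁴.
τ_max = T·r/J = 55000 × 0.143 / 6.568×10^-4 = 1.197×10^7 Pa.

12000 kPa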